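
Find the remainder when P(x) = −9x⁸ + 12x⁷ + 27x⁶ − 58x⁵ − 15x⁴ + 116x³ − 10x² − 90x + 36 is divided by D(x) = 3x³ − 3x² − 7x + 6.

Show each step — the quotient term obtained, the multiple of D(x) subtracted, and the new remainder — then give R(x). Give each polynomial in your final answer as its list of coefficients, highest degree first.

R = [0]

Step 1: lead(−9x⁸ + 12x⁷ + 27x⁶ − 58x⁵ − 15x⁴ + 116x³ − 10x² − 90x + 36) ÷ lead(D) = −9x⁸ ÷ 3x³ = −3x⁵. Subtract (−3x⁵)·D = −9x⁸ + 9x⁷ + 21x⁶ − 18x⁵. Remainder: 3x⁷ + 6x⁶ − 40x⁵ − 15x⁴ + 116x³ − 10x² − 90x + 36.
Step 2: lead(3x⁷ + 6x⁶ − 40x⁵ − 15x⁴ + 116x³ − 10x² − 90x + 36) ÷ lead(D) = 3x⁷ ÷ 3x³ = x⁴. Subtract (x⁴)·D = 3x⁷ − 3x⁶ − 7x⁵ + 6x⁴. Remainder: 9x⁶ − 33x⁵ − 21x⁴ + 116x³ − 10x² − 90x + 36.
Step 3: lead(9x⁶ − 33x⁵ − 21x⁴ + 116x³ − 10x² − 90x + 36) ÷ lead(D) = 9x⁶ ÷ 3x³ = 3x³. Subtract (3x³)·D = 9x⁶ − 9x⁵ − 21x⁴ + 18x³. Remainder: −24x⁵ + 98x³ − 10x² − 90x + 36.
Step 4: lead(−24x⁵ + 98x³ − 10x² − 90x + 36) ÷ lead(D) = −24x⁵ ÷ 3x³ = −8x². Subtract (−8x²)·D = −24x⁵ + 24x⁴ + 56x³ − 48x². Remainder: −24x⁴ + 42x³ + 38x² − 90x + 36.
Step 5: lead(−24x⁴ + 42x³ + 38x² − 90x + 36) ÷ lead(D) = −24x⁴ ÷ 3x³ = −8x. Subtract (−8x)·D = −24x⁴ + 24x³ + 56x² − 48x. Remainder: 18x³ − 18x² − 42x + 36.
Step 6: lead(18x³ − 18x² − 42x + 36) ÷ lead(D) = 18x³ ÷ 3x³ = 6. Subtract (6)·D = 18x³ − 18x² − 42x + 36. Remainder: 0.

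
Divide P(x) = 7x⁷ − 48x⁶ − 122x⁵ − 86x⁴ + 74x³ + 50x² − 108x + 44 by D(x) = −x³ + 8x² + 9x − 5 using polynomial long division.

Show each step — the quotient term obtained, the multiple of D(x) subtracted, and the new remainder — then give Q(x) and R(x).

Step 1: lead(7x⁷ − 48x⁶ − 122x⁵ − 86x⁴ + 74x³ + 50x² − 108x + 44) ÷ lead(D) = 7x⁷ ÷ −x³ = −7x⁴. Subtract (−7x⁴)·D = 7x⁷ − 56x⁶ − 63x⁵ + 35x⁴. Remainder: 8x⁶ − 59x⁵ − 121x⁴ + 74x³ + 50x² − 108x + 44.
Step 2: lead(8x⁶ − 59x⁵ − 121x⁴ + 74x³ + 50x² − 108x + 44) ÷ lead(D) = 8x⁶ ÷ −x³ = −8x³. Subtract (−8x³)·D = 8x⁶ − 64x⁵ − 72x⁴ + 40x³. Remainder: 5x⁵ − 49x⁴ + 34x³ + 50x² − 108x + 44.
Step 3: lead(5x⁵ − 49x⁴ + 34x³ + 50x² − 108x + 44) ÷ lead(D) = 5x⁵ ÷ −x³ = −5x². Subtract (−5x²)·D = 5x⁵ − 40x⁴ − 45x³ + 25x². Remainder: −9x⁴ + 79x³ + 25x² − 108x + 44.
Step 4: lead(−9x⁴ + 79x³ + 25x² − 108x + 44) ÷ lead(D) = −9x⁴ ÷ −x³ = 9x. Subtract (9x)·D = −9x⁴ + 72x³ + 81x² − 45x. Remainder: 7x³ − 56x² − 63x + 44.
Step 5: lead(7x³ − 56x² − 63x + 44) ÷ lead(D) = 7x³ ÷ −x³ = −7. Subtract (−7)·D = 7x³ − 56x² − 63x + 35. Remainder: 9.

Q(x) = −7x⁴ − 8x³ − 5x² + 9x − 7; R(x) = 9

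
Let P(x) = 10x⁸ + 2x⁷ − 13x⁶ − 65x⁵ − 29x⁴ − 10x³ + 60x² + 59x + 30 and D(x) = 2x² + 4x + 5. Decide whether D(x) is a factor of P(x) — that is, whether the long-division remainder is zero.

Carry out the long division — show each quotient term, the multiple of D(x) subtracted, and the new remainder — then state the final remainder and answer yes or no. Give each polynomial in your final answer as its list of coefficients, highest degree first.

R = [0], so D(x) is a factor of P(x). yes

Step 1: lead(10x⁸ + 2x⁷ − 13x⁶ − 65x⁵ − 29x⁴ − 10x³ + 60x² + 59x + 30) ÷ lead(D) = 10x⁸ ÷ 2x² = 5x⁶. Subtract (5x⁶)·D = 10x⁸ + 20x⁷ + 25x⁶. Remainder: −18x⁷ − 38x⁶ − 65x⁵ − 29x⁴ − 10x³ + 60x² + 59x + 30.
Step 2: lead(−18x⁷ − 38x⁶ − 65x⁵ − 29x⁴ − 10x³ + 60x² + 59x + 30) ÷ lead(D) = −18x⁷ ÷ 2x² = −9x⁵. Subtract (−9x⁵)·D = −18x⁷ − 36x⁶ − 45x⁵. Remainder: −2x⁶ − 20x⁵ − 29x⁴ − 10x³ + 60x² + 59x + 30.
Step 3: lead(−2x⁶ − 20x⁵ − 29x⁴ − 10x³ + 60x² + 59x + 30) ÷ lead(D) = −2x⁶ ÷ 2x² = −x⁴. Subtract (−x⁴)·D = −2x⁶ − 4x⁵ − 5x⁴. Remainder: −16x⁵ − 24x⁴ − 10x³ + 60x² + 59x + 30.
Step 4: lead(−16x⁵ − 24x⁴ − 10x³ + 60x² + 59x + 30) ÷ lead(D) = −16x⁵ ÷ 2x² = −8x³. Subtract (−8x³)·D = −16x⁵ − 32x⁴ − 40x³. Remainder: 8x⁴ + 30x³ + 60x² + 59x + 30.
Step 5: lead(8x⁴ + 30x³ + 60x² + 59x + 30) ÷ lead(D) = 8x⁴ ÷ 2x² = 4x². Subtract (4x²)·D = 8x⁴ + 16x³ + 20x². Remainder: 14x³ + 40x² + 59x + 30.
Step 6: lead(14x³ + 40x² + 59x + 30) ÷ lead(D) = 14x³ ÷ 2x² = 7x. Subtract (7x)·D = 14x³ + 28x² + 35x. Remainder: 12x² + 24x + 30.
Step 7: lead(12x² + 24x + 30) ÷ lead(D) = 12x² ÷ 2x² = 6. Subtract (6)·D = 12x² + 24x + 30. Remainder: 0.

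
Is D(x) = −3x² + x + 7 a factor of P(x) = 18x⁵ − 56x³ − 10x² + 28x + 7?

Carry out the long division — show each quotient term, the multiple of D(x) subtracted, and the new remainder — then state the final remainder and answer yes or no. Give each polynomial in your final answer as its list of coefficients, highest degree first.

Step 1: lead(18x⁵ − 56x³ − 10x² + 28x + 7) ÷ lead(D) = 18x⁵ ÷ −3x² = −6x³. Subtract (−6x³)·D = 18x⁵ − 6x⁴ − 42x³. Remainder: 6x⁴ − 14x³ − 10x² + 28x + 7.
Step 2: lead(6x⁴ − 14x³ − 10x² + 28x + 7) ÷ lead(D) = 6x⁴ ÷ −3x² = −2x². Subtract (−2x²)·D = 6x⁴ − 2x³ − 14x². Remainder: −12x³ + 4x² + 28x + 7.
Step 3: lead(−12x³ + 4x² + 28x + 7) ÷ lead(D) = −12x³ ÷ −3x² = 4x. Subtract (4x)·D = −12x³ + 4x² + 28x. Remainder: 7.

R = [7], so D(x) is not a factor of P(x). no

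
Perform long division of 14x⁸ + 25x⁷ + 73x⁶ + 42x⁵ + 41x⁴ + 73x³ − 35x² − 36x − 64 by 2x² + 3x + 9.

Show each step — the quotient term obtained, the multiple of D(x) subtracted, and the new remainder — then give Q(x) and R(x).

Q(x) = 7x⁶ + 2x⁵ + 2x⁴ + 9x³ − 2x² − x − 7; R(x) = −6x − 1

Step 1: lead(14x⁸ + 25x⁷ + 73x⁶ + 42x⁵ + 41x⁴ + 73x³ − 35x² − 36x − 64) ÷ lead(D) = 14x⁸ ÷ 2x² = 7x⁶. Subtract (7x⁶)·D = 14x⁸ + 21x⁷ + 63x⁶. Remainder: 4x⁷ + 10x⁶ + 42x⁵ + 41x⁴ + 73x³ − 35x² − 36x − 64.
Step 2: lead(4x⁷ + 10x⁶ + 42x⁵ + 41x⁴ + 73x³ − 35x² − 36x − 64) ÷ lead(D) = 4x⁷ ÷ 2x² = 2x⁵. Subtract (2x⁵)·D = 4x⁷ + 6x⁶ + 18x⁵. Remainder: 4x⁶ + 24x⁵ + 41x⁴ + 73x³ − 35x² − 36x − 64.
Step 3: lead(4x⁶ + 24x⁵ + 41x⁴ + 73x³ − 35x² − 36x − 64) ÷ lead(D) = 4x⁶ ÷ 2x² = 2x⁴. Subtract (2x⁴)·D = 4x⁶ + 6x⁵ + 18x⁴. Remainder: 18x⁵ + 23x⁴ + 73x³ − 35x² − 36x − 64.
Step 4: lead(18x⁵ + 23x⁴ + 73x³ − 35x² − 36x − 64) ÷ lead(D) = 18x⁵ ÷ 2x² = 9x³. Subtract (9x³)·D = 18x⁵ + 27x⁴ + 81x³. Remainder: −4x⁴ − 8x³ − 35x² − 36x − 64.
Step 5: lead(−4x⁴ − 8x³ − 35x² − 36x − 64) ÷ lead(D) = −4x⁴ ÷ 2x² = −2x². Subtract (−2x²)·D = −4x⁴ − 6x³ − 18x². Remainder: −2x³ − 17x² − 36x − 64.
Step 6: lead(−2x³ − 17x² − 36x − 64) ÷ lead(D) = −2x³ ÷ 2x² = −x. Subtract (−x)·D = −2x³ − 3x² − 9x. Remainder: −14x² − 27x − 64.
Step 7: lead(−14x² − 27x − 64) ÷ lead(D) = −14x² ÷ 2x² = −7. Subtract (−7)·D = −14x² − 21x − 63. Remainder: −6x − 1.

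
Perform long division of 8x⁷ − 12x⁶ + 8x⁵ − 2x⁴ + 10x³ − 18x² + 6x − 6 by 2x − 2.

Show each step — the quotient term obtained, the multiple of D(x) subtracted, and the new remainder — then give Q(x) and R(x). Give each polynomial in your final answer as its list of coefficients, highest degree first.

Step 1: lead(8x⁷ − 12x⁶ + 8x⁵ − 2x⁴ + 10x³ − 18x² + 6x − 6) ÷ lead(D) = 8x⁷ ÷ 2x = 4x⁶. Subtract (4x⁶)·D = 8x⁷ − 8x⁶. Remainder: −4x⁶ + 8x⁵ − 2x⁴ + 10x³ − 18x² + 6x − 6.
Step 2: lead(−4x⁶ + 8x⁵ − 2x⁴ + 10x³ − 18x² + 6x − 6) ÷ lead(D) = −4x⁶ ÷ 2x = −2x⁵. Subtract (−2x⁵)·D = −4x⁶ + 4x⁵. Remainder: 4x⁵ − 2x⁴ + 10x³ − 18x² + 6x − 6.
Step 3: lead(4x⁵ − 2x⁴ + 10x³ − 18x² + 6x − 6) ÷ lead(D) = 4x⁵ ÷ 2x = 2x⁴. Subtract (2x⁴)·D = 4x⁵ − 4x⁴. Remainder: 2x⁴ + 10x³ − 18x² + 6x − 6.
Step 4: lead(2x⁴ + 10x³ − 18x² + 6x − 6) ÷ lead(D) = 2x⁴ ÷ 2x = x³. Subtract (x³)·D = 2x⁴ − 2x³. Remainder: 12x³ − 18x² + 6x − 6.
Step 5: lead(12x³ − 18x² + 6x − 6) ÷ lead(D) = 12x³ ÷ 2x = 6x². Subtract (6x²)·D = 12x³ − 12x². Remainder: −6x² + 6x − 6.
Step 6: lead(−6x² + 6x − 6) ÷ lead(D) = −6x² ÷ 2x = −3x. Subtract (−3x)·D = −6x² + 6x. Remainder: −6.

Q = [4, -2, 2, 1, 6, -3, 0]; R = [-6]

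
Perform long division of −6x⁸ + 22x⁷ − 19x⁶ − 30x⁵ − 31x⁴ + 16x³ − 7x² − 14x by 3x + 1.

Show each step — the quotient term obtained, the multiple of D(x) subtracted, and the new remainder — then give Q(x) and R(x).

Step 1: lead(−6x⁸ + 22x⁷ − 19x⁶ − 30x⁵ − 31x⁴ + 16x³ − 7x² − 14x) ÷ lead(D) = −6x⁸ ÷ 3x = −2x⁷. Subtract (−2x⁷)·D = −6x⁸ − 2x⁷. Remainder: 24x⁷ − 19x⁶ − 30x⁵ − 31x⁴ + 16x³ − 7x² − 14x.
Step 2: lead(24x⁷ − 19x⁶ − 30x⁵ − 31x⁴ + 16x³ − 7x² − 14x) ÷ lead(D) = 24x⁷ ÷ 3x = 8x⁶. Subtract (8x⁶)·D = 24x⁷ + 8x⁶. Remainder: −27x⁶ − 30x⁵ − 31x⁴ + 16x³ − 7x² − 14x.
Step 3: lead(−27x⁶ − 30x⁵ − 31x⁴ + 16x³ − 7x² − 14x) ÷ lead(D) = −27x⁶ ÷ 3x = −9x⁵. Subtract (−9x⁵)·D = −27x⁶ − 9x⁵. Remainder: −21x⁵ − 31x⁴ + 16x³ − 7x² − 14x.
Step 4: lead(−21x⁵ − 31x⁴ + 16x³ − 7x² − 14x) ÷ lead(D) = −21x⁵ ÷ 3x = −7x⁴. Subtract (−7x⁴)·D = −21x⁵ − 7x⁴. Remainder: −24x⁴ + 16x³ − 7x² − 14x.
Step 5: lead(−24x⁴ + 16x³ − 7x² − 14x) ÷ lead(D) = −24x⁴ ÷ 3x = −8x³. Subtract (−8x³)·D = −24x⁴ − 8x³. Remainder: 24x³ − 7x² − 14x.
Step 6: lead(24x³ − 7x² − 14x) ÷ lead(D) = 24x³ ÷ 3x = 8x². Subtract (8x²)·D = 24x³ + 8x². Remainder: −15x² − 14x.
Step 7: lead(−15x² − 14x) ÷ lead(D) = −15x² ÷ 3x = −5x. Subtract (−5x)·D = −15x² − 5x. Remainder: −9x.
Step 8: lead(−9x) ÷ lead(D) = −9x ÷ 3x = −3. Subtract (−3)·D = −9x − 3. Remainder: 3.

Q(x) = −2x⁷ + 8x⁶ − 9x⁵ − 7x⁴ − 8x³ + 8x² − 5x − 3; R(x) = 3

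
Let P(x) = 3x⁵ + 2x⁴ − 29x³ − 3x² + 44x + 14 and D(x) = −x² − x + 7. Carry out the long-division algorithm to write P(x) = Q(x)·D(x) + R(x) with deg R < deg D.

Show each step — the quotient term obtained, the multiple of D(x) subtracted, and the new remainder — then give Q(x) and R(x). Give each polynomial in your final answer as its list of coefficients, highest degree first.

Q = [-3, 1, 7, 3]; R = [-2, -7]

Step 1: lead(3x⁵ + 2x⁴ − 29x³ − 3x² + 44x + 14) ÷ lead(D) = 3x⁵ ÷ −x² = −3x³. Subtract (−3x³)·D = 3x⁵ + 3x⁴ − 21x³. Remainder: −x⁴ − 8x³ − 3x² + 44x + 14.
Step 2: lead(−x⁴ − 8x³ − 3x² + 44x + 14) ÷ lead(D) = −x⁴ ÷ −x² = x². Subtract (x²)·D = −x⁴ − x³ + 7x². Remainder: −7x³ − 10x² + 44x + 14.
Step 3: lead(−7x³ − 10x² + 44x + 14) ÷ lead(D) = −7x³ ÷ −x² = 7x. Subtract (7x)·D = −7x³ − 7x² + 49x. Remainder: −3x² − 5x + 14.
Step 4: lead(−3x² − 5x + 14) ÷ lead(D) = −3x² ÷ −x² = 3. Subtract (3)·D = −3x² − 3x + 21. Remainder: −2x − 7.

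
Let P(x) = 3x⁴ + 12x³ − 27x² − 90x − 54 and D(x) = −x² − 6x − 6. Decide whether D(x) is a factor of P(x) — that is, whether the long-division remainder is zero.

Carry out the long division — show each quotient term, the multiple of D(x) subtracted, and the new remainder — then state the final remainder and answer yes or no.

R(x) = 0, so D(x) is a factor of P(x). yes

Step 1: lead(3x⁴ + 12x³ − 27x² − 90x − 54) ÷ lead(D) = 3x⁴ ÷ −x² = −3x². Subtract (−3x²)·D = 3x⁴ + 18x³ + 18x². Remainder: −6x³ − 45x² − 90x − 54.
Step 2: lead(−6x³ − 45x² − 90x − 54) ÷ lead(D) = −6x³ ÷ −x² = 6x. Subtract (6x)·D = −6x³ − 36x² − 36x. Remainder: −9x² − 54x − 54.
Step 3: lead(−9x² − 54x − 54) ÷ lead(D) = −9x² ÷ −x² = 9. Subtract (9)·D = −9x² − 54x − 54. Remainder: 0.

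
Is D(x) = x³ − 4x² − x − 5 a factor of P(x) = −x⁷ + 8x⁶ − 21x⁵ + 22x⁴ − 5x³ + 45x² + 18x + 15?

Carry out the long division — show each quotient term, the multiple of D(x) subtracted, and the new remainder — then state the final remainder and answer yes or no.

Step 1: lead(−x⁷ + 8x⁶ − 21x⁵ + 22x⁴ − 5x³ + 45x² + 18x + 15) ÷ lead(D) = −x⁷ ÷ x³ = −x⁴. Subtract (−x⁴)·D = −x⁷ + 4x⁶ + x⁵ + 5x⁴. Remainder: 4x⁶ − 22x⁵ + 17x⁴ − 5x³ + 45x² + 18x + 15.
Step 2: lead(4x⁶ − 22x⁵ + 17x⁴ − 5x³ + 45x² + 18x + 15) ÷ lead(D) = 4x⁶ ÷ x³ = 4x³. Subtract (4x³)·D = 4x⁶ − 16x⁵ − 4x⁴ − 20x³. Remainder: −6x⁵ + 21x⁴ + 15x³ + 45x² + 18x + 15.
Step 3: lead(−6x⁵ + 21x⁴ + 15x³ + 45x² + 18x + 15) ÷ lead(D) = −6x⁵ ÷ x³ = −6x². Subtract (−6x²)·D = −6x⁵ + 24x⁴ + 6x³ + 30x². Remainder: −3x⁴ + 9x³ + 15x² + 18x + 15.
Step 4: lead(−3x⁴ + 9x³ + 15x² + 18x + 15) ÷ lead(D) = −3x⁴ ÷ x³ = −3x. Subtract (−3x)·D = −3x⁴ + 12x³ + 3x² + 15x. Remainder: −3x³ + 12x² + 3x + 15.
Step 5: lead(−3x³ + 12x² + 3x + 15) ÷ lead(D) = −3x³ ÷ x³ = −3. Subtract (−3)·D = −3x³ + 12x² + 3x + 15. Remainder: 0.

R(x) = 0, so D(x) is a factor of P(x). yes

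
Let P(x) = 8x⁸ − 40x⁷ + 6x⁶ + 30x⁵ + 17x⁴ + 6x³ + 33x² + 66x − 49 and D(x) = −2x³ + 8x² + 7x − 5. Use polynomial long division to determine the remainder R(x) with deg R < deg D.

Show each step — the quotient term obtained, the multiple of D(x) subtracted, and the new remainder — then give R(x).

Step 1: lead(8x⁸ − 40x⁷ + 6x⁶ + 30x⁵ + 17x⁴ + 6x³ + 33x² + 66x − 49) ÷ lead(D) = 8x⁸ ÷ −2x³ = −4x⁵. Subtract (−4x⁵)·D = 8x⁸ − 32x⁷ − 28x⁶ + 20x⁵. Remainder: −8x⁷ + 34x⁶ + 10x⁵ + 17x⁴ + 6x³ + 33x² + 66x − 49.
Step 2: lead(−8x⁷ + 34x⁶ + 10x⁵ + 17x⁴ + 6x³ + 33x² + 66x − 49) ÷ lead(D) = −8x⁷ ÷ −2x³ = 4x⁴. Subtract (4x⁴)·D = −8x⁷ + 32x⁶ + 28x⁵ − 20x⁴. Remainder: 2x⁶ − 18x⁵ + 37x⁴ + 6x³ + 33x² + 66x − 49.
Step 3: lead(2x⁶ − 18x⁵ + 37x⁴ + 6x³ + 33x² + 66x − 49) ÷ lead(D) = 2x⁶ ÷ −2x³ = −x³. Subtract (−x³)·D = 2x⁶ − 8x⁵ − 7x⁴ + 5x³. Remainder: −10x⁵ + 44x⁴ + x³ + 33x² + 66x − 49.
Step 4: lead(−10x⁵ + 44x⁴ + x³ + 33x² + 66x − 49) ÷ lead(D) = −10x⁵ ÷ −2x³ = 5x². Subtract (5x²)·D = −10x⁵ + 40x⁴ + 35x³ − 25x². Remainder: 4x⁴ − 34x³ + 58x² + 66x − 49.
Step 5: lead(4x⁴ − 34x³ + 58x² + 66x − 49) ÷ lead(D) = 4x⁴ ÷ −2x³ = −2x. Subtract (−2x)·D = 4x⁴ − 16x³ − 14x² + 10x. Remainder: −18x³ + 72x² + 56x − 49.
Step 6: lead(−18x³ + 72x² + 56x − 49) ÷ lead(D) = −18x³ ÷ −2x³ = 9. Subtract (9)·D = −18x³ + 72x² + 63x − 45. Remainder: −7x − 4.

R(x) = −7x − 4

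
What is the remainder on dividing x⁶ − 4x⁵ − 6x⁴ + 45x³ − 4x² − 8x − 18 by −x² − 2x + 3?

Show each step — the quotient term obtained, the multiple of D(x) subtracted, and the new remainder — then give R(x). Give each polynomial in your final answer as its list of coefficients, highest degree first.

R = [9, -3]

Step 1: lead(x⁶ − 4x⁵ − 6x⁴ + 45x³ − 4x² − 8x − 18) ÷ lead(D) = x⁶ ÷ −x² = −x⁴. Subtract (−x⁴)·D = x⁶ + 2x⁵ − 3x⁴. Remainder: −6x⁵ − 3x⁴ + 45x³ − 4x² − 8x − 18.
Step 2: lead(−6x⁵ − 3x⁴ + 45x³ − 4x² − 8x − 18) ÷ lead(D) = −6x⁵ ÷ −x² = 6x³. Subtract (6x³)·D = −6x⁵ − 12x⁴ + 18x³. Remainder: 9x⁴ + 27x³ − 4x² − 8x − 18.
Step 3: lead(9x⁴ + 27x³ − 4x² − 8x − 18) ÷ lead(D) = 9x⁴ ÷ −x² = −9x². Subtract (−9x²)·D = 9x⁴ + 18x³ − 27x². Remainder: 9x³ + 23x² − 8x − 18.
Step 4: lead(9x³ + 23x² − 8x − 18) ÷ lead(D) = 9x³ ÷ −x² = −9x. Subtract (−9x)·D = 9x³ + 18x² − 27x. Remainder: 5x² + 19x − 18.
Step 5: lead(5x² + 19x − 18) ÷ lead(D) = 5x² ÷ −x² = −5. Subtract (−5)·D = 5x² + 10x − 15. Remainder: 9x − 3.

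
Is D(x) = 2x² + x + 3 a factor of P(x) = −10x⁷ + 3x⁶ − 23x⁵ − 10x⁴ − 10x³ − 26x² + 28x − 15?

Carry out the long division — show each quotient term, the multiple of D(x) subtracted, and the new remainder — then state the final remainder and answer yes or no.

R(x) = 9x, so D(x) is not a factor of P(x). no

Step 1: lead(−10x⁷ + 3x⁶ − 23x⁵ − 10x⁴ − 10x³ − 26x² + 28x − 15) ÷ lead(D) = −10x⁷ ÷ 2x² = −5x⁵. Subtract (−5x⁵)·D = −10x⁷ − 5x⁶ − 15x⁵. Remainder: 8x⁶ − 8x⁵ − 10x⁴ − 10x³ − 26x² + 28x − 15.
Step 2: lead(8x⁶ − 8x⁵ − 10x⁴ − 10x³ − 26x² + 28x − 15) ÷ lead(D) = 8x⁶ ÷ 2x² = 4x⁴. Subtract (4x⁴)·D = 8x⁶ + 4x⁵ + 12x⁴. Remainder: −12x⁵ − 22x⁴ − 10x³ − 26x² + 28x − 15.
Step 3: lead(−12x⁵ − 22x⁴ − 10x³ − 26x² + 28x − 15) ÷ lead(D) = −12x⁵ ÷ 2x² = −6x³. Subtract (−6x³)·D = −12x⁵ − 6x⁴ − 18x³. Remainder: −16x⁴ + 8x³ − 26x² + 28x − 15.
Step 4: lead(−16x⁴ + 8x³ − 26x² + 28x − 15) ÷ lead(D) = −16x⁴ ÷ 2x² = −8x². Subtract (−8x²)·D = −16x⁴ − 8x³ − 24x². Remainder: 16x³ − 2x² + 28x − 15.
Step 5: lead(16x³ − 2x² + 28x − 15) ÷ lead(D) = 16x³ ÷ 2x² = 8x. Subtract (8x)·D = 16x³ + 8x² + 24x. Remainder: −10x² + 4x − 15.
Step 6: lead(−10x² + 4x − 15) ÷ lead(D) = −10x² ÷ 2x² = −5. Subtract (−5)·D = −10x² − 5x − 15. Remainder: 9x.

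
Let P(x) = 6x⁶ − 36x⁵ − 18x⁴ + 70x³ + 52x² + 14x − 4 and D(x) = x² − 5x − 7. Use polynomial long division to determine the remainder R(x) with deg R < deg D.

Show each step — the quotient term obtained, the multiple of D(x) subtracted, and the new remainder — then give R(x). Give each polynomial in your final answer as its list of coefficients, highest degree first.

R = [-4]

Step 1: lead(6x⁶ − 36x⁵ − 18x⁴ + 70x³ + 52x² + 14x − 4) ÷ lead(D) = 6x⁶ ÷ x² = 6x⁴. Subtract (6x⁴)·D = 6x⁶ − 30x⁵ − 42x⁴. Remainder: −6x⁵ + 24x⁴ + 70x³ + 52x² + 14x − 4.
Step 2: lead(−6x⁵ + 24x⁴ + 70x³ + 52x² + 14x − 4) ÷ lead(D) = −6x⁵ ÷ x² = −6x³. Subtract (−6x³)·D = −6x⁵ + 30x⁴ + 42x³. Remainder: −6x⁴ + 28x³ + 52x² + 14x − 4.
Step 3: lead(−6x⁴ + 28x³ + 52x² + 14x − 4) ÷ lead(D) = −6x⁴ ÷ x² = −6x². Subtract (−6x²)·D = −6x⁴ + 30x³ + 42x². Remainder: −2x³ + 10x² + 14x − 4.
Step 4: lead(−2x³ + 10x² + 14x − 4) ÷ lead(D) = −2x³ ÷ x² = −2x. Subtract (−2x)·D = −2x³ + 10x² + 14x. Remainder: −4.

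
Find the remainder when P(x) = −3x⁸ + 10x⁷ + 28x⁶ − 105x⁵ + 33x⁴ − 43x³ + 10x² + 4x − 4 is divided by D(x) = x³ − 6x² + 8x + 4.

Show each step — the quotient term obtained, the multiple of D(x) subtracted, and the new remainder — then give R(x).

Step 1: lead(−3x⁸ + 10x⁷ + 28x⁶ − 105x⁵ + 33x⁴ − 43x³ + 10x² + 4x − 4) ÷ lead(D) = −3x⁸ ÷ x³ = −3x⁵. Subtract (−3x⁵)·D = −3x⁸ + 18x⁷ − 24x⁶ − 12x⁵. Remainder: −8x⁷ + 52x⁶ − 93x⁵ + 33x⁴ − 43x³ + 10x² + 4x − 4.
Step 2: lead(−8x⁷ + 52x⁶ − 93x⁵ + 33x⁴ − 43x³ + 10x² + 4x − 4) ÷ lead(D) = −8x⁷ ÷ x³ = −8x⁴. Subtract (−8x⁴)·D = −8x⁷ + 48x⁶ − 64x⁵ − 32x⁴. Remainder: 4x⁶ − 29x⁵ + 65x⁴ − 43x³ + 10x² + 4x − 4.
Step 3: lead(4x⁶ − 29x⁵ + 65x⁴ − 43x³ + 10x² + 4x − 4) ÷ lead(D) = 4x⁶ ÷ x³ = 4x³. Subtract (4x³)·D = 4x⁶ − 24x⁵ + 32x⁴ + 16x³. Remainder: −5x⁵ + 33x⁴ − 59x³ + 10x² + 4x − 4.
Step 4: lead(−5x⁵ + 33x⁴ − 59x³ + 10x² + 4x − 4) ÷ lead(D) = −5x⁵ ÷ x³ = −5x². Subtract (−5x²)·D = −5x⁵ + 30x⁴ − 40x³ − 20x². Remainder: 3x⁴ − 19x³ + 30x² + 4x − 4.
Step 5: lead(3x⁴ − 19x³ + 30x² + 4x − 4) ÷ lead(D) = 3x⁴ ÷ x³ = 3x. Subtract (3x)·D = 3x⁴ − 18x³ + 24x² + 12x. Remainder: −x³ + 6x² − 8x − 4.
Step 6: lead(−x³ + 6x² − 8x − 4) ÷ lead(D) = −x³ ÷ x³ = −1. Subtract (−1)·D = −x³ + 6x² − 8x − 4. Remainder: 0.

R(x) = 0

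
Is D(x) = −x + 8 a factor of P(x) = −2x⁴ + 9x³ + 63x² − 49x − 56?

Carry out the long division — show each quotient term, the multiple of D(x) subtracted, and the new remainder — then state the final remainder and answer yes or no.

R(x) = 0, so D(x) is a factor of P(x). yes

Step 1: lead(−2x⁴ + 9x³ + 63x² − 49x − 56) ÷ lead(D) = −2x⁴ ÷ −x = 2x³. Subtract (2x³)·D = −2x⁴ + 16x³. Remainder: −7x³ + 63x² − 49x − 56.
Step 2: lead(−7x³ + 63x² − 49x − 56) ÷ lead(D) = −7x³ ÷ −x = 7x². Subtract (7x²)·D = −7x³ + 56x². Remainder: 7x² − 49x − 56.
Step 3: lead(7x² − 49x − 56) ÷ lead(D) = 7x² ÷ −x = −7x. Subtract (−7x)·D = 7x² − 56x. Remainder: 7x − 56.
Step 4: lead(7x − 56) ÷ lead(D) = 7x ÷ −x = −7. Subtract (−7)·D = 7x − 56. Remainder: 0.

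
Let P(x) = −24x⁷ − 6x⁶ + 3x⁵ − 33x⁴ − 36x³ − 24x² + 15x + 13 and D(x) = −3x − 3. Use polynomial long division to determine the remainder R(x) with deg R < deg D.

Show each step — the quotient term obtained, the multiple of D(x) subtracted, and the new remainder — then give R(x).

R(x) = −8

Step 1: lead(−24x⁷ − 6x⁶ + 3x⁵ − 33x⁴ − 36x³ − 24x² + 15x + 13) ÷ lead(D) = −24x⁷ ÷ −3x = 8x⁶. Subtract (8x⁶)·D = −24x⁷ − 24x⁶. Remainder: 18x⁶ + 3x⁵ − 33x⁴ − 36x³ − 24x² + 15x + 13.
Step 2: lead(18x⁶ + 3x⁵ − 33x⁴ − 36x³ − 24x² + 15x + 13) ÷ lead(D) = 18x⁶ ÷ −3x = −6x⁵. Subtract (−6x⁵)·D = 18x⁶ + 18x⁵. Remainder: −15x⁵ − 33x⁴ − 36x³ − 24x² + 15x + 13.
Step 3: lead(−15x⁵ − 33x⁴ − 36x³ − 24x² + 15x + 13) ÷ lead(D) = −15x⁵ ÷ −3x = 5x⁴. Subtract (5x⁴)·D = −15x⁵ − 15x⁴. Remainder: −18x⁴ − 36x³ − 24x² + 15x + 13.
Step 4: lead(−18x⁴ − 36x³ − 24x² + 15x + 13) ÷ lead(D) = −18x⁴ ÷ −3x = 6x³. Subtract (6x³)·D = −18x⁴ − 18x³. Remainder: −18x³ − 24x² + 15x + 13.
Step 5: lead(−18x³ − 24x² + 15x + 13) ÷ lead(D) = −18x³ ÷ −3x = 6x². Subtract (6x²)·D = −18x³ − 18x². Remainder: −6x² + 15x + 13.
Step 6: lead(−6x² + 15x + 13) ÷ lead(D) = −6x² ÷ −3x = 2x. Subtract (2x)·D = −6x² − 6x. Remainder: 21x + 13.
Step 7: lead(21x + 13) ÷ lead(D) = 21x ÷ −3x = −7. Subtract (−7)·D = 21x + 21. Remainder: −8.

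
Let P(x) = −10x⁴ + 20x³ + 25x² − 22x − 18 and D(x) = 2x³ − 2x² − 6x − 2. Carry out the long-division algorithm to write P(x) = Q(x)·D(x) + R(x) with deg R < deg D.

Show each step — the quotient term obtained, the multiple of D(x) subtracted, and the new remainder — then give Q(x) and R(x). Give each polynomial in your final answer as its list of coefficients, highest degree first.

Q = [-5, 5]; R = [5, -2, -8]

Step 1: lead(−10x⁴ + 20x³ + 25x² − 22x − 18) ÷ lead(D) = −10x⁴ ÷ 2x³ = −5x. Subtract (−5x)·D = −10x⁴ + 10x³ + 30x² + 10x. Remainder: 10x³ − 5x² − 32x − 18.
Step 2: lead(10x³ − 5x² − 32x − 18) ÷ lead(D) = 10x³ ÷ 2x³ = 5. Subtract (5)·D = 10x³ − 10x² − 30x − 10. Remainder: 5x² − 2x − 8.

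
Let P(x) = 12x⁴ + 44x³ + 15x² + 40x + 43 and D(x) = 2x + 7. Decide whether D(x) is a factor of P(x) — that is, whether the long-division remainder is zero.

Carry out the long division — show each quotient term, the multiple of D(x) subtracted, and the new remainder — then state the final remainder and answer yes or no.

R(x) = 1, so D(x) is not a factor of P(x). no

Step 1: lead(12x⁴ + 44x³ + 15x² + 40x + 43) ÷ lead(D) = 12x⁴ ÷ 2x = 6x³. Subtract (6x³)·D = 12x⁴ + 42x³. Remainder: 2x³ + 15x² + 40x + 43.
Step 2: lead(2x³ + 15x² + 40x + 43) ÷ lead(D) = 2x³ ÷ 2x = x². Subtract (x²)·D = 2x³ + 7x². Remainder: 8x² + 40x + 43.
Step 3: lead(8x² + 40x + 43) ÷ lead(D) = 8x² ÷ 2x = 4x. Subtract (4x)·D = 8x² + 28x. Remainder: 12x + 43.
Step 4: lead(12x + 43) ÷ lead(D) = 12x ÷ 2x = 6. Subtract (6)·D = 12x + 42. Remainder: 1.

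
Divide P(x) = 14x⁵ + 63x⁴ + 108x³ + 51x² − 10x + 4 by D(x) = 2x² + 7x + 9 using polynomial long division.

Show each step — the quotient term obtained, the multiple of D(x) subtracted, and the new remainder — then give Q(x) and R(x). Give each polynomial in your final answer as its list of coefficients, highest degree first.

Step 1: lead(14x⁵ + 63x⁴ + 108x³ + 51x² − 10x + 4) ÷ lead(D) = 14x⁵ ÷ 2x² = 7x³. Subtract (7x³)·D = 14x⁵ + 49x⁴ + 63x³. Remainder: 14x⁴ + 45x³ + 51x² − 10x + 4.
Step 2: lead(14x⁴ + 45x³ + 51x² − 10x + 4) ÷ lead(D) = 14x⁴ ÷ 2x² = 7x². Subtract (7x²)·D = 14x⁴ + 49x³ + 63x². Remainder: −4x³ − 12x² − 10x + 4.
Step 3: lead(−4x³ − 12x² − 10x + 4) ÷ lead(D) = −4x³ ÷ 2x² = −2x. Subtract (−2x)·D = −4x³ − 14x² − 18x. Remainder: 2x² + 8x + 4.
Step 4: lead(2x² + 8x + 4) ÷ lead(D) = 2x² ÷ 2x² = 1. Subtract (1)·D = 2x² + 7x + 9. Remainder: x − 5.

Q = [7, 7, -2, 1]; R = [1, -5]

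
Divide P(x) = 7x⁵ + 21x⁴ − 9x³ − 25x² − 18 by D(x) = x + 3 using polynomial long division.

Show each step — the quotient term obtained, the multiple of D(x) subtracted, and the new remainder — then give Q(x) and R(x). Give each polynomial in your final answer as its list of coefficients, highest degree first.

Step 1: lead(7x⁵ + 21x⁴ − 9x³ − 25x² − 18) ÷ lead(D) = 7x⁵ ÷ x = 7x⁴. Subtract (7x⁴)·D = 7x⁵ + 21x⁴. Remainder: −9x³ − 25x² − 18.
Step 2: lead(−9x³ − 25x² − 18) ÷ lead(D) = −9x³ ÷ x = −9x². Subtract (−9x²)·D = −9x³ − 27x². Remainder: 2x² − 18.
Step 3: lead(2x² − 18) ÷ lead(D) = 2x² ÷ x = 2x. Subtract (2x)·D = 2x² + 6x. Remainder: −6x − 18.
Step 4: lead(−6x − 18) ÷ lead(D) = −6x ÷ x = −6. Subtract (−6)·D = −6x − 18. Remainder: 0.

Q = [7, 0, -9, 2, -6]; R = [0]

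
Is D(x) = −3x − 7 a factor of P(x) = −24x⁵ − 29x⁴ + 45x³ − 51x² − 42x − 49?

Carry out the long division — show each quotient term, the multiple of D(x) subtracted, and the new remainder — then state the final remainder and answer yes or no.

Step 1: lead(−24x⁵ − 29x⁴ + 45x³ − 51x² − 42x − 49) ÷ lead(D) = −24x⁵ ÷ −3x = 8x⁴. Subtract (8x⁴)·D = −24x⁵ − 56x⁴. Remainder: 27x⁴ + 45x³ − 51x² − 42x − 49.
Step 2: lead(27x⁴ + 45x³ − 51x² − 42x − 49) ÷ lead(D) = 27x⁴ ÷ −3x = −9x³. Subtract (−9x³)·D = 27x⁴ + 63x³. Remainder: −18x³ − 51x² − 42x − 49.
Step 3: lead(−18x³ − 51x² − 42x − 49) ÷ lead(D) = −18x³ ÷ −3x = 6x². Subtract (6x²)·D = −18x³ − 42x². Remainder: −9x² − 42x − 49.
Step 4: lead(−9x² − 42x − 49) ÷ lead(D) = −9x² ÷ −3x = 3x. Subtract (3x)·D = −9x² − 21x. Remainder: −21x − 49.
Step 5: lead(−21x − 49) ÷ lead(D) = −21x ÷ −3x = 7. Subtract (7)·D = −21x − 49. Remainder: 0.

R(x) = 0, so D(x) is a factor of P(x). yes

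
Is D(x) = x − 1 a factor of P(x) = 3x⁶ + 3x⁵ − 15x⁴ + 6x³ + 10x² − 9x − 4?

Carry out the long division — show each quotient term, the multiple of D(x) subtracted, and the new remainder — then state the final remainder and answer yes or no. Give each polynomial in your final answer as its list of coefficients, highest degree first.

R = [-6], so D(x) is not a factor of P(x). no

Step 1: lead(3x⁶ + 3x⁵ − 15x⁴ + 6x³ + 10x² − 9x − 4) ÷ lead(D) = 3x⁶ ÷ x = 3x⁵. Subtract (3x⁵)·D = 3x⁶ − 3x⁵. Remainder: 6x⁵ − 15x⁴ + 6x³ + 10x² − 9x − 4.
Step 2: lead(6x⁵ − 15x⁴ + 6x³ + 10x² − 9x − 4) ÷ lead(D) = 6x⁵ ÷ x = 6x⁴. Subtract (6x⁴)·D = 6x⁵ − 6x⁴. Remainder: −9x⁴ + 6x³ + 10x² − 9x − 4.
Step 3: lead(−9x⁴ + 6x³ + 10x² − 9x − 4) ÷ lead(D) = −9x⁴ ÷ x = −9x³. Subtract (−9x³)·D = −9x⁴ + 9x³. Remainder: −3x³ + 10x² − 9x − 4.
Step 4: lead(−3x³ + 10x² − 9x − 4) ÷ lead(D) = −3x³ ÷ x = −3x². Subtract (−3x²)·D = −3x³ + 3x². Remainder: 7x² − 9x − 4.
Step 5: lead(7x² − 9x − 4) ÷ lead(D) = 7x² ÷ x = 7x. Subtract (7x)·D = 7x² − 7x. Remainder: −2x − 4.
Step 6: lead(−2x − 4) ÷ lead(D) = −2x ÷ x = −2. Subtract (−2)·D = −2x + 2. Remainder: −6.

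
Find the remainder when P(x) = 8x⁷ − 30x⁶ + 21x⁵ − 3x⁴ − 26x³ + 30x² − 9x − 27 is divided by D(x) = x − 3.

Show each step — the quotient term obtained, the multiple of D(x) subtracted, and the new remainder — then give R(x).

Step 1: lead(8x⁷ − 30x⁶ + 21x⁵ − 3x⁴ − 26x³ + 30x² − 9x − 27) ÷ lead(D) = 8x⁷ ÷ x = 8x⁶. Subtract (8x⁶)·D = 8x⁷ − 24x⁶. Remainder: −6x⁶ + 21x⁵ − 3x⁴ − 26x³ + 30x² − 9x − 27.
Step 2: lead(−6x⁶ + 21x⁵ − 3x⁴ − 26x³ + 30x² − 9x − 27) ÷ lead(D) = −6x⁶ ÷ x = −6x⁵. Subtract (−6x⁵)·D = −6x⁶ + 18x⁵. Remainder: 3x⁵ − 3x⁴ − 26x³ + 30x² − 9x − 27.
Step 3: lead(3x⁵ − 3x⁴ − 26x³ + 30x² − 9x − 27) ÷ lead(D) = 3x⁵ ÷ x = 3x⁴. Subtract (3x⁴)·D = 3x⁵ − 9x⁴. Remainder: 6x⁴ − 26x³ + 30x² − 9x − 27.
Step 4: lead(6x⁴ − 26x³ + 30x² − 9x − 27) ÷ lead(D) = 6x⁴ ÷ x = 6x³. Subtract (6x³)·D = 6x⁴ − 18x³. Remainder: −8x³ + 30x² − 9x − 27.
Step 5: lead(−8x³ + 30x² − 9x − 27) ÷ lead(D) = −8x³ ÷ x = −8x². Subtract (−8x²)·D = −8x³ + 24x². Remainder: 6x² − 9x − 27.
Step 6: lead(6x² − 9x − 27) ÷ lead(D) = 6x² ÷ x = 6x. Subtract (6x)·D = 6x² − 18x. Remainder: 9x − 27.
Step 7: lead(9x − 27) ÷ lead(D) = 9x ÷ x = 9. Subtract (9)·D = 9x − 27. Remainder: 0.

R(x) = 0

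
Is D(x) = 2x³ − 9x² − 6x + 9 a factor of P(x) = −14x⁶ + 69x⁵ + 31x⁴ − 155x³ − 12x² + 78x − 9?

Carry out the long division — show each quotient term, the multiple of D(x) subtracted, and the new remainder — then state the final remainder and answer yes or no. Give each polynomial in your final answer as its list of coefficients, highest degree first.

R = [0], so D(x) is a factor of P(x). yes

Step 1: lead(−14x⁶ + 69x⁵ + 31x⁴ − 155x³ − 12x² + 78x − 9) ÷ lead(D) = −14x⁶ ÷ 2x³ = −7x³. Subtract (−7x³)·D = −14x⁶ + 63x⁵ + 42x⁴ − 63x³. Remainder: 6x⁵ − 11x⁴ − 92x³ − 12x² + 78x − 9.
Step 2: lead(6x⁵ − 11x⁴ − 92x³ − 12x² + 78x − 9) ÷ lead(D) = 6x⁵ ÷ 2x³ = 3x². Subtract (3x²)·D = 6x⁵ − 27x⁴ − 18x³ + 27x². Remainder: 16x⁴ − 74x³ − 39x² + 78x − 9.
Step 3: lead(16x⁴ − 74x³ − 39x² + 78x − 9) ÷ lead(D) = 16x⁴ ÷ 2x³ = 8x. Subtract (8x)·D = 16x⁴ − 72x³ − 48x² + 72x. Remainder: −2x³ + 9x² + 6x − 9.
Step 4: lead(−2x³ + 9x² + 6x − 9) ÷ lead(D) = −2x³ ÷ 2x³ = −1. Subtract (−1)·D = −2x³ + 9x² + 6x − 9. Remainder: 0.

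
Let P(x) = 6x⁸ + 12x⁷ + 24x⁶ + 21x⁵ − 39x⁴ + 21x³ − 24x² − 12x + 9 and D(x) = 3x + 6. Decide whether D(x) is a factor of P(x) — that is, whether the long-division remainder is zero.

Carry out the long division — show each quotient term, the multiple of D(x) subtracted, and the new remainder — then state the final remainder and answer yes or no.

R(x) = 9, so D(x) is not a factor of P(x). no

Step 1: lead(6x⁸ + 12x⁷ + 24x⁶ + 21x⁵ − 39x⁴ + 21x³ − 24x² − 12x + 9) ÷ lead(D) = 6x⁸ ÷ 3x = 2x⁷. Subtract (2x⁷)·D = 6x⁸ + 12x⁷. Remainder: 24x⁶ + 21x⁵ − 39x⁴ + 21x³ − 24x² − 12x + 9.
Step 2: lead(24x⁶ + 21x⁵ − 39x⁴ + 21x³ − 24x² − 12x + 9) ÷ lead(D) = 24x⁶ ÷ 3x = 8x⁵. Subtract (8x⁵)·D = 24x⁶ + 48x⁵. Remainder: −27x⁵ − 39x⁴ + 21x³ − 24x² − 12x + 9.
Step 3: lead(−27x⁵ − 39x⁴ + 21x³ − 24x² − 12x + 9) ÷ lead(D) = −27x⁵ ÷ 3x = −9x⁴. Subtract (−9x⁴)·D = −27x⁵ − 54x⁴. Remainder: 15x⁴ + 21x³ − 24x² − 12x + 9.
Step 4: lead(15x⁴ + 21x³ − 24x² − 12x + 9) ÷ lead(D) = 15x⁴ ÷ 3x = 5x³. Subtract (5x³)·D = 15x⁴ + 30x³. Remainder: −9x³ − 24x² − 12x + 9.
Step 5: lead(−9x³ − 24x² − 12x + 9) ÷ lead(D) = −9x³ ÷ 3x = −3x². Subtract (−3x²)·D = −9x³ − 18x². Remainder: −6x² − 12x + 9.
Step 6: lead(−6x² − 12x + 9) ÷ lead(D) = −6x² ÷ 3x = −2x. Subtract (−2x)·D = −6x² − 12x. Remainder: 9.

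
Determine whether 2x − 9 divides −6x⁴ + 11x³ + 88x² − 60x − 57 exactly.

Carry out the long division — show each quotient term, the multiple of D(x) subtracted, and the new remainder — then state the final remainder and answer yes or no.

Step 1: lead(−6x⁴ + 11x³ + 88x² − 60x − 57) ÷ lead(D) = −6x⁴ ÷ 2x = −3x³. Subtract (−3x³)·D = −6x⁴ + 27x³. Remainder: −16x³ + 88x² − 60x − 57.
Step 2: lead(−16x³ + 88x² − 60x − 57) ÷ lead(D) = −16x³ ÷ 2x = −8x². Subtract (−8x²)·D = −16x³ + 72x². Remainder: 16x² − 60x − 57.
Step 3: lead(16x² − 60x − 57) ÷ lead(D) = 16x² ÷ 2x = 8x. Subtract (8x)·D = 16x² − 72x. Remainder: 12x − 57.
Step 4: lead(12x − 57) ÷ lead(D) = 12x ÷ 2x = 6. Subtract (6)·D = 12x − 54. Remainder: −3.

R(x) = −3, so D(x) is not a factor of P(x). no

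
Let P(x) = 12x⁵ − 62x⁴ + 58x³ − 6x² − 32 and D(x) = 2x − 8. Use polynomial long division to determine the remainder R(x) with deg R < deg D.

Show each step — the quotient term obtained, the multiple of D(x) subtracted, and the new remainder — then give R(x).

R(x) = 0

Step 1: lead(12x⁵ − 62x⁴ + 58x³ − 6x² − 32) ÷ lead(D) = 12x⁵ ÷ 2x = 6x⁴. Subtract (6x⁴)·D = 12x⁵ − 48x⁴. Remainder: −14x⁴ + 58x³ − 6x² − 32.
Step 2: lead(−14x⁴ + 58x³ − 6x² − 32) ÷ lead(D) = −14x⁴ ÷ 2x = −7x³. Subtract (−7x³)·D = −14x⁴ + 56x³. Remainder: 2x³ − 6x² − 32.
Step 3: lead(2x³ − 6x² − 32) ÷ lead(D) = 2x³ ÷ 2x = x². Subtract (x²)·D = 2x³ − 8x². Remainder: 2x² − 32.
Step 4: lead(2x² − 32) ÷ lead(D) = 2x² ÷ 2x = x. Subtract (x)·D = 2x² − 8x. Remainder: 8x − 32.
Step 5: lead(8x − 32) ÷ lead(D) = 8x ÷ 2x = 4. Subtract (4)·D = 8x − 32. Remainder: 0.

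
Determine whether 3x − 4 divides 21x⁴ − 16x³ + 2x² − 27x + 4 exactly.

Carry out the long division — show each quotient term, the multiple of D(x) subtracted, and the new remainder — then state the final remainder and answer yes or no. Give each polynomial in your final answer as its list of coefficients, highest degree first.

Step 1: lead(21x⁴ − 16x³ + 2x² − 27x + 4) ÷ lead(D) = 21x⁴ ÷ 3x = 7x³. Subtract (7x³)·D = 21x⁴ − 28x³. Remainder: 12x³ + 2x² − 27x + 4.
Step 2: lead(12x³ + 2x² − 27x + 4) ÷ lead(D) = 12x³ ÷ 3x = 4x². Subtract (4x²)·D = 12x³ − 16x². Remainder: 18x² − 27x + 4.
Step 3: lead(18x² − 27x + 4) ÷ lead(D) = 18x² ÷ 3x = 6x. Subtract (6x)·D = 18x² − 24x. Remainder: −3x + 4.
Step 4: lead(−3x + 4) ÷ lead(D) = −3x ÷ 3x = −1. Subtract (−1)·D = −3x + 4. Remainder: 0.

R = [0], so D(x) is a factor of P(x). yes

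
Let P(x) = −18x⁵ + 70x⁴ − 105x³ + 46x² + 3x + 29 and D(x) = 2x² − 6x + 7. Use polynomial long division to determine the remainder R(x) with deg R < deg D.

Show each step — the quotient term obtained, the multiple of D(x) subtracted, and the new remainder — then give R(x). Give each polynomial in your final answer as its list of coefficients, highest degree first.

Step 1: lead(−18x⁵ + 70x⁴ − 105x³ + 46x² + 3x + 29) ÷ lead(D) = −18x⁵ ÷ 2x² = −9x³. Subtract (−9x³)·D = −18x⁵ + 54x⁴ − 63x³. Remainder: 16x⁴ − 42x³ + 46x² + 3x + 29.
Step 2: lead(16x⁴ − 42x³ + 46x² + 3x + 29) ÷ lead(D) = 16x⁴ ÷ 2x² = 8x². Subtract (8x²)·D = 16x⁴ − 48x³ + 56x². Remainder: 6x³ − 10x² + 3x + 29.
Step 3: lead(6x³ − 10x² + 3x + 29) ÷ lead(D) = 6x³ ÷ 2x² = 3x. Subtract (3x)·D = 6x³ − 18x² + 21x. Remainder: 8x² − 18x + 29.
Step 4: lead(8x² − 18x + 29) ÷ lead(D) = 8x² ÷ 2x² = 4. Subtract (4)·D = 8x² − 24x + 28. Remainder: 6x + 1.

R = [6, 1]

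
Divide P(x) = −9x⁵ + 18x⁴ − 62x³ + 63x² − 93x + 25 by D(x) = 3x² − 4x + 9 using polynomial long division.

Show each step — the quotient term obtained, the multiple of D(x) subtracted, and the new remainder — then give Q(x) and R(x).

Step 1: lead(−9x⁵ + 18x⁴ − 62x³ + 63x² − 93x + 25) ÷ lead(D) = −9x⁵ ÷ 3x² = −3x³. Subtract (−3x³)·D = −9x⁵ + 12x⁴ − 27x³. Remainder: 6x⁴ − 35x³ + 63x² − 93x + 25.
Step 2: lead(6x⁴ − 35x³ + 63x² − 93x + 25) ÷ lead(D) = 6x⁴ ÷ 3x² = 2x². Subtract (2x²)·D = 6x⁴ − 8x³ + 18x². Remainder: −27x³ + 45x² − 93x + 25.
Step 3: lead(−27x³ + 45x² − 93x + 25) ÷ lead(D) = −27x³ ÷ 3x² = −9x. Subtract (−9x)·D = −27x³ + 36x² − 81x. Remainder: 9x² − 12x + 25.
Step 4: lead(9x² − 12x + 25) ÷ lead(D) = 9x² ÷ 3x² = 3. Subtract (3)·D = 9x² − 12x + 27. Remainder: −2.

Q(x) = −3x³ + 2x² − 9x + 3; R(x) = −2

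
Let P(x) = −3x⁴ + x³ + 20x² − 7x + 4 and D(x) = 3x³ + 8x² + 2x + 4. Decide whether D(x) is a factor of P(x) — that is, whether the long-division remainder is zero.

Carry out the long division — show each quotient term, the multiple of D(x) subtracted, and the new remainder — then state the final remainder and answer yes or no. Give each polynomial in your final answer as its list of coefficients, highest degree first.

R = [-2, -9, -8], so D(x) is not a factor of P(x). no

Step 1: lead(−3x⁴ + x³ + 20x² − 7x + 4) ÷ lead(D) = −3x⁴ ÷ 3x³ = −x. Subtract (−x)·D = −3x⁴ − 8x³ − 2x² − 4x. Remainder: 9x³ + 22x² − 3x + 4.
Step 2: lead(9x³ + 22x² − 3x + 4) ÷ lead(D) = 9x³ ÷ 3x³ = 3. Subtract (3)·D = 9x³ + 24x² + 6x + 12. Remainder: −2x² − 9x − 8.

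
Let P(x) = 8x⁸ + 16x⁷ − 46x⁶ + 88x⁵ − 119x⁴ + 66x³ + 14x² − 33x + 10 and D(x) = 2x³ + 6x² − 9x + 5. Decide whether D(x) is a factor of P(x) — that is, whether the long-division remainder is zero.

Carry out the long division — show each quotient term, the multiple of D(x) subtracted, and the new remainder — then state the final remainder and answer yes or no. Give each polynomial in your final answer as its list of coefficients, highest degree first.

Step 1: lead(8x⁸ + 16x⁷ − 46x⁶ + 88x⁵ − 119x⁴ + 66x³ + 14x² − 33x + 10) ÷ lead(D) = 8x⁸ ÷ 2x³ = 4x⁵. Subtract (4x⁵)·D = 8x⁸ + 24x⁷ − 36x⁶ + 20x⁵. Remainder: −8x⁷ − 10x⁶ + 68x⁵ − 119x⁴ + 66x³ + 14x² − 33x + 10.
Step 2: lead(−8x⁷ − 10x⁶ + 68x⁵ − 119x⁴ + 66x³ + 14x² − 33x + 10) ÷ lead(D) = −8x⁷ ÷ 2x³ = −4x⁴. Subtract (−4x⁴)·D = −8x⁷ − 24x⁶ + 36x⁵ − 20x⁴. Remainder: 14x⁶ + 32x⁵ − 99x⁴ + 66x³ + 14x² − 33x + 10.
Step 3: lead(14x⁶ + 32x⁵ − 99x⁴ + 66x³ + 14x² − 33x + 10) ÷ lead(D) = 14x⁶ ÷ 2x³ = 7x³. Subtract (7x³)·D = 14x⁶ + 42x⁵ − 63x⁴ + 35x³. Remainder: −10x⁵ − 36x⁴ + 31x³ + 14x² − 33x + 10.
Step 4: lead(−10x⁵ − 36x⁴ + 31x³ + 14x² − 33x + 10) ÷ lead(D) = −10x⁵ ÷ 2x³ = −5x². Subtract (−5x²)·D = −10x⁵ − 30x⁴ + 45x³ − 25x². Remainder: −6x⁴ − 14x³ + 39x² − 33x + 10.
Step 5: lead(−6x⁴ − 14x³ + 39x² − 33x + 10) ÷ lead(D) = −6x⁴ ÷ 2x³ = −3x. Subtract (−3x)·D = −6x⁴ − 18x³ + 27x² − 15x. Remainder: 4x³ + 12x² − 18x + 10.
Step 6: lead(4x³ + 12x² − 18x + 10) ÷ lead(D) = 4x³ ÷ 2x³ = 2. Subtract (2)·D = 4x³ + 12x² − 18x + 10. Remainder: 0.

R = [0], so D(x) is a factor of P(x). yes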